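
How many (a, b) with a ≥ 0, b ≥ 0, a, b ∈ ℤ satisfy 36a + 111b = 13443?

gcd(111, 36) = 3.
By Bézout, 36·(-3) + 111·(1) = 3.
One solution: (25, 113).
General: a = 25 + 37t, b = 113 - 12t.
a ≥ 0 ⇒ t ≥ 0; b ≥ 0 ⇒ t ≤ 9. So t ∈ [0, 9]: 10 solutions.

10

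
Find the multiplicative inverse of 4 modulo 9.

7

gcd(9, 4):
  9 = 2×4 + 1
  4 = 4×1
so gcd(9, 4) = 1.
Back-substitute for Bézout coefficients:
  1 = 9 - 2×4
  ... = 4×(-2) + 9×(1)
So 4×-2 ≡ 1 (mod 9), and -2 mod 9 = 7.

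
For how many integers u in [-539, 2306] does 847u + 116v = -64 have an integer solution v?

24

gcd(847, 116) = 1.
By Bézout, 847*(-53) + 116*(387) = 1.
Particular solution: (28, -205).
General solution: u = 28 + 116t, v = -205 - 847t for integer t.
-539 ≤ 28 + 116t ≤ 2306 gives t ∈ [-4, 19], which is 24 values.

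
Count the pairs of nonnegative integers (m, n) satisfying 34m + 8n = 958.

7

gcd(34, 8):
  34 = 4·8 + 2
  8 = 4·2
so gcd(34, 8) = 2.
Back-substitute for Bézout coefficients:
  2 = 34 - 4·8
  ... = 34·(1) + 8·(-4)
Scale by 479: one solution is (479, -1916). Reduce m mod 4: (3, 107).
General: m = 3 + 4t, n = 107 - 17t.
m ≥ 0 ⇒ t ≥ 0; n ≥ 0 ⇒ t ≤ 6. So t ∈ [0, 6]: 7 solutions.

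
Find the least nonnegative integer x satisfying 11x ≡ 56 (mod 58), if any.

42

gcd(58, 11) = 1.
1 divides 56, so solutions exist.
By Bézout, 11·(-21) + 58·(4) = 1.
So 11·(-21) ≡ 1 (mod 58); multiply by 56: x ≡ -1176 (mod 58).
Smallest nonnegative: x = -1176 mod 58 = 42.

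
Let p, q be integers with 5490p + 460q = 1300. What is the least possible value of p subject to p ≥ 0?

gcd(5490, 460):
  5490 = 11×460 + 430
  460 = 1×430 + 30
  430 = 14×30 + 10
  30 = 3×10
so gcd(5490, 460) = 10.
10 divides 1300, so solutions exist.
Back-substitute for Bézout coefficients:
  10 = 430 - 14×30
  ... = 5490×(15) + 460×(-179)
Scale by 1300/10 = 130: (p₀, q₀) = (1950, -23270).
General solution: p = 1950 + 46t, q = -23270 - 549t for integer t.
p ≥ 0: smallest is 1950 mod 46 = 18 (at t = -42), with q = -212.

18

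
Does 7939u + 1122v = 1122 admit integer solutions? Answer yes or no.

yes

gcd(7939, 1122) = 17.
17 divides 1122, so integer solutions exist.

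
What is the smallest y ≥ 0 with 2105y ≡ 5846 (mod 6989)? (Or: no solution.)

1799

gcd(6989, 2105) = 1  (6989 = 3×2105 + 674, 2105 = 3×674 + 83, 674 = 8×83 + 10, 83 = 8×10 + 3, 10 = 3×3 + 1, 3 = 3×1).
1 divides 5846, so solutions exist.
Back-substituting, 2105×(-2105) + 6989×(634) = 1.
So 2105×(-2105) ≡ 1 (mod 6989); multiply by 5846: y ≡ -12305830 (mod 6989).
Smallest nonnegative: y = -12305830 mod 6989 = 1799.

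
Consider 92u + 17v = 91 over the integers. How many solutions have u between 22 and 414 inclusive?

gcd(92, 17) = 1  (92 = 5×17 + 7, 17 = 2×7 + 3, 7 = 2×3 + 1, 3 = 3×1).
Back-substituting, 92×(5) + 17×(-27) = 1.
Scale by 91: particular solution (455, -2457); reduce u mod 17: (13, -65).
General solution: u = 13 + 17t, v = -65 - 92t for integer t.
22 ≤ 13 + 17t ≤ 414 gives t ∈ [1, 23], which is 23 values.

23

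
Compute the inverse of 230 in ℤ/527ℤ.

gcd(527, 230) = 1  (527 = 2*230 + 67, 230 = 3*67 + 29, 67 = 2*29 + 9, 29 = 3*9 + 2, 9 = 4*2 + 1, 2 = 2*1).
Back-substituting, 230*(-236) + 527*(103) = 1.
So 230*-236 ≡ 1 (mod 527), and -236 mod 527 = 291.

291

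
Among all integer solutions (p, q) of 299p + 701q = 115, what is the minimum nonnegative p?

270

gcd(701, 299):
  701 = 2*299 + 103
  299 = 2*103 + 93
  103 = 1*93 + 10
  93 = 9*10 + 3
  10 = 3*3 + 1
  3 = 3*1
so gcd(701, 299) = 1.
1 divides 115, so solutions exist.
Back-substitute for Bézout coefficients:
  1 = 10 - 3*3
  ... = 299*(-211) + 701*(90)
Scale by 115/1 = 115: (p₀, q₀) = (-24265, 10350).
General solution: p = -24265 + 701t, q = 10350 - 299t for integer t.
p ≥ 0: smallest is -24265 mod 701 = 270 (at t = 35), with q = -115.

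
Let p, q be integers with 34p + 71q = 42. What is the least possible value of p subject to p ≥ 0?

gcd(71, 34):
  71 = 2·34 + 3
  34 = 11·3 + 1
  3 = 3·1
so gcd(71, 34) = 1.
1 divides 42, so solutions exist.
Back-substitute for Bézout coefficients:
  1 = 34 - 11·3
  ... = 34·(23) + 71·(-11)
Scale by 42/1 = 42: (p₀, q₀) = (966, -462).
General solution: p = 966 + 71t, q = -462 - 34t for integer t.
p ≥ 0: smallest is 966 mod 71 = 43 (at t = -13), with q = -20.

43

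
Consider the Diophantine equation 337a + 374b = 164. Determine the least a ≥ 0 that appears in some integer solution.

gcd(374, 337):
  374 = 1×337 + 37
  337 = 9×37 + 4
  37 = 9×4 + 1
  4 = 4×1
so gcd(374, 337) = 1.
1 divides 164, so solutions exist.
Back-substitute for Bézout coefficients:
  1 = 37 - 9×4
  ... = 337×(-91) + 374×(82)
Scale by 164/1 = 164: (a₀, b₀) = (-14924, 13448).
General solution: a = -14924 + 374t, b = 13448 - 337t for integer t.
a ≥ 0: smallest is -14924 mod 374 = 36 (at t = 40), with b = -32.

36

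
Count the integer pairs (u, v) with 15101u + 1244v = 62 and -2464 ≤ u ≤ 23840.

gcd(15101, 1244):
  15101 = 12·1244 + 173
  1244 = 7·173 + 33
  173 = 5·33 + 8
  33 = 4·8 + 1
  8 = 8·1
so gcd(15101, 1244) = 1.
Back-substitute for Bézout coefficients:
  1 = 33 - 4·8
  ... = 15101·(-151) + 1244·(1833)
Scale by 62: particular solution (-9362, 113646); reduce u mod 1244: (590, -7162).
General solution: u = 590 + 1244t, v = -7162 - 15101t for integer t.
-2464 ≤ 590 + 1244t ≤ 23840 gives t ∈ [-2, 18], which is 21 values.

21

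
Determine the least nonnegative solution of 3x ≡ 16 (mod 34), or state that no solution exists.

gcd(34, 3) = 1  (34 = 11*3 + 1, 3 = 3*1).
1 divides 16, so solutions exist.
Back-substituting, 3*(-11) + 34*(1) = 1.
So 3*(-11) ≡ 1 (mod 34); multiply by 16: x ≡ -176 (mod 34).
Smallest nonnegative: x = -176 mod 34 = 28.

28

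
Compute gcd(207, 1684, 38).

1

gcd(1684, 207):
  1684 = 8*207 + 28
  207 = 7*28 + 11
  28 = 2*11 + 6
  11 = 1*6 + 5
  6 = 1*5 + 1
  5 = 5*1
so gcd(1684, 207) = 1.
gcd(1, 38) = 1.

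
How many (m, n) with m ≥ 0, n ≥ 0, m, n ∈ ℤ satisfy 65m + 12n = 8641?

gcd(65, 12):
  65 = 5×12 + 5
  12 = 2×5 + 2
  5 = 2×2 + 1
  2 = 2×1
so gcd(65, 12) = 1.
Back-substitute for Bézout coefficients:
  1 = 5 - 2×2
  ... = 65×(5) + 12×(-27)
Scale by 8641: one solution is (43205, -233307). Reduce m mod 12: (5, 693).
General: m = 5 + 12t, n = 693 - 65t.
m ≥ 0 ⇒ t ≥ 0; n ≥ 0 ⇒ t ≤ 10. So t ∈ [0, 10]: 11 solutions.

11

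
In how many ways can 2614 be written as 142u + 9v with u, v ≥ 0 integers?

gcd(142, 9) = 1.
By Bézout, 142·(4) + 9·(-63) = 1.
One solution: (7, 180).
General: u = 7 + 9t, v = 180 - 142t.
u ≥ 0 ⇒ t ≥ 0; v ≥ 0 ⇒ t ≤ 1. So t ∈ [0, 1]: 2 solutions.

2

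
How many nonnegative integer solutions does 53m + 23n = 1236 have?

1

gcd(53, 23) = 1  (53 = 2×23 + 7, 23 = 3×7 + 2, 7 = 3×2 + 1, 2 = 2×1).
Back-substituting, 53×(10) + 23×(-23) = 1.
Scale by 1236: one solution is (12360, -28428). Reduce m mod 23: (9, 33).
General: m = 9 + 23t, n = 33 - 53t.
m ≥ 0 ⇒ t ≥ 0; n ≥ 0 ⇒ t ≤ 0. So t ∈ [0, 0]: 1 solution.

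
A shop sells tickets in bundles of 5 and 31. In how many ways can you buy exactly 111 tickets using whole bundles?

1

Need nonnegative integers with 5j + 31k = 111.
gcd(5, 31) = 1, and 5·(-6) + 31·(1) = 1.
So (j₀, k₀) = (-666, 111); general j = -666 + 31t, k = 111 - 5t.
j ≥ 0 ⇒ t ≥ 22; k ≥ 0 ⇒ t ≤ 22. That's 1 value of t.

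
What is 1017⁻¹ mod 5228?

329

gcd(5228, 1017) = 1.
By Bézout, 1017*(329) + 5228*(-64) = 1.
So 1017*329 ≡ 1 (mod 5228), and 329 mod 5228 = 329.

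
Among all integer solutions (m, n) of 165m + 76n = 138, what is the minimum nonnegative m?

gcd(165, 76):
  165 = 2*76 + 13
  76 = 5*13 + 11
  13 = 1*11 + 2
  11 = 5*2 + 1
  2 = 2*1
so gcd(165, 76) = 1.
1 divides 138, so solutions exist.
Back-substitute for Bézout coefficients:
  1 = 11 - 5*2
  ... = 165*(-35) + 76*(76)
Scale by 138/1 = 138: (m₀, n₀) = (-4830, 10488).
General solution: m = -4830 + 76t, n = 10488 - 165t for integer t.
m ≥ 0: smallest is -4830 mod 76 = 34 (at t = 64), with n = -72.

34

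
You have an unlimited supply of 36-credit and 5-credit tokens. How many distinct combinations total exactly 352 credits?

2

Need nonnegative integers with 36j + 5k = 352.
gcd(36, 5) = 1, and 36·(1) + 5·(-7) = 1.
So (j₀, k₀) = (352, -2464); general j = 352 + 5t, k = -2464 - 36t.
j ≥ 0 ⇒ t ≥ -70; k ≥ 0 ⇒ t ≤ -69. That's 2 values of t.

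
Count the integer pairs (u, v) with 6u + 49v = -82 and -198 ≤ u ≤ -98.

gcd(49, 6):
  49 = 8×6 + 1
  6 = 6×1
so gcd(49, 6) = 1.
Back-substitute for Bézout coefficients:
  1 = 49 - 8×6
  ... = 6×(-8) + 49×(1)
Scale by -82: particular solution (656, -82); reduce u mod 49: (19, -4).
General solution: u = 19 + 49t, v = -4 - 6t for integer t.
-198 ≤ 19 + 49t ≤ -98 gives t ∈ [-4, -3], which is 2 values.

2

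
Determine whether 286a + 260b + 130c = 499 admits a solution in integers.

gcd(286, 260):
  286 = 1×260 + 26
  260 = 10×26
so gcd(286, 260) = 26.
gcd(26, 130) = 26.
26 does not divide 499 (remainder 5), so no integer solutions.

no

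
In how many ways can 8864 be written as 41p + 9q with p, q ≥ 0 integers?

gcd(41, 9) = 1.
By Bézout, 41·(2) + 9·(-9) = 1.
One solution: (7, 953).
General: p = 7 + 9t, q = 953 - 41t.
p ≥ 0 ⇒ t ≥ 0; q ≥ 0 ⇒ t ≤ 23. So t ∈ [0, 23]: 24 solutions.

24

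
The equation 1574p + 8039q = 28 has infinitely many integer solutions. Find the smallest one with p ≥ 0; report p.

gcd(8039, 1574) = 1  (8039 = 5*1574 + 169, 1574 = 9*169 + 53, 169 = 3*53 + 10, 53 = 5*10 + 3, 10 = 3*3 + 1, 3 = 3*1).
1 divides 28, so solutions exist.
Back-substituting, 1574*(-2426) + 8039*(475) = 1.
Scale by 28/1 = 28: (p₀, q₀) = (-67928, 13300).
General solution: p = -67928 + 8039t, q = 13300 - 1574t for integer t.
p ≥ 0: smallest is -67928 mod 8039 = 4423 (at t = 9), with q = -866.

4423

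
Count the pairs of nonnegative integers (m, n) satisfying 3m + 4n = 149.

12

gcd(4, 3) = 1  (4 = 1*3 + 1, 3 = 3*1).
Back-substituting, 3*(-1) + 4*(1) = 1.
Scale by 149: one solution is (-149, 149). Reduce m mod 4: (3, 35).
General: m = 3 + 4t, n = 35 - 3t.
m ≥ 0 ⇒ t ≥ 0; n ≥ 0 ⇒ t ≤ 11. So t ∈ [0, 11]: 12 solutions.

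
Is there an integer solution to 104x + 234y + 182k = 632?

no

gcd(234, 104) = 26  (234 = 2*104 + 26, 104 = 4*26).
gcd(26, 182) = 26.
26 does not divide 632 (remainder 8), so no integer solutions.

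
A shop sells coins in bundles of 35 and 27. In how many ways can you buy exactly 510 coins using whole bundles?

Need nonnegative integers with 35j + 27k = 510.
gcd(35, 27) = 1, and 35·(-10) + 27·(13) = 1.
So (j₀, k₀) = (-5100, 6630); general j = -5100 + 27t, k = 6630 - 35t.
j ≥ 0 ⇒ t ≥ 189; k ≥ 0 ⇒ t ≤ 189. That's 1 value of t.

1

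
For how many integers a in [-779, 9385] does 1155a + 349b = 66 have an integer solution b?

gcd(1155, 349) = 1  (1155 = 3×349 + 108, 349 = 3×108 + 25, 108 = 4×25 + 8, 25 = 3×8 + 1, 8 = 8×1).
Back-substituting, 1155×(-42) + 349×(139) = 1.
Scale by 66: particular solution (-2772, 9174); reduce a mod 349: (20, -66).
General solution: a = 20 + 349t, b = -66 - 1155t for integer t.
-779 ≤ 20 + 349t ≤ 9385 gives t ∈ [-2, 26], which is 29 values.

29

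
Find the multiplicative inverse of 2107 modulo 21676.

19351

gcd(21676, 2107):
  21676 = 10×2107 + 606
  2107 = 3×606 + 289
  606 = 2×289 + 28
  289 = 10×28 + 9
  28 = 3×9 + 1
  9 = 9×1
so gcd(21676, 2107) = 1.
Back-substitute for Bézout coefficients:
  1 = 28 - 3×9
  ... = 2107×(-2325) + 21676×(226)
So 2107×-2325 ≡ 1 (mod 21676), and -2325 mod 21676 = 19351.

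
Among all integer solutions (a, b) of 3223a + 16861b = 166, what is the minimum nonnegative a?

gcd(16861, 3223) = 1  (16861 = 5×3223 + 746, 3223 = 4×746 + 239, 746 = 3×239 + 29, 239 = 8×29 + 7, 29 = 4×7 + 1, 7 = 7×1).
1 divides 166, so solutions exist.
Back-substituting, 3223×(-2328) + 16861×(445) = 1.
Scale by 166/1 = 166: (a₀, b₀) = (-386448, 73870).
General solution: a = -386448 + 16861t, b = 73870 - 3223t for integer t.
a ≥ 0: smallest is -386448 mod 16861 = 1355 (at t = 23), with b = -259.

1355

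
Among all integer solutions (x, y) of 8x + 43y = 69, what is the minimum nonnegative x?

gcd(43, 8) = 1  (43 = 5*8 + 3, 8 = 2*3 + 2, 3 = 1*2 + 1, 2 = 2*1).
1 divides 69, so solutions exist.
Back-substituting, 8*(-16) + 43*(3) = 1.
Scale by 69/1 = 69: (x₀, y₀) = (-1104, 207).
General solution: x = -1104 + 43t, y = 207 - 8t for integer t.
x ≥ 0: smallest is -1104 mod 43 = 14 (at t = 26), with y = -1.

14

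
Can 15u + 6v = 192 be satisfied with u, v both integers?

gcd(15, 6) = 3  (15 = 2·6 + 3, 6 = 2·3).
3 divides 192, so integer solutions exist.

yes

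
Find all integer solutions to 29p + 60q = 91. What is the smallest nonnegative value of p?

59

gcd(60, 29):
  60 = 2*29 + 2
  29 = 14*2 + 1
  2 = 2*1
so gcd(60, 29) = 1.
1 divides 91, so solutions exist.
Back-substitute for Bézout coefficients:
  1 = 29 - 14*2
  ... = 29*(29) + 60*(-14)
Scale by 91/1 = 91: (p₀, q₀) = (2639, -1274).
General solution: p = 2639 + 60t, q = -1274 - 29t for integer t.
p ≥ 0: smallest is 2639 mod 60 = 59 (at t = -43), with q = -27.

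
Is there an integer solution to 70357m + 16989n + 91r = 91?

gcd(70357, 16989):
  70357 = 4·16989 + 2401
  16989 = 7·2401 + 182
  2401 = 13·182 + 35
  182 = 5·35 + 7
  35 = 5·7
so gcd(70357, 16989) = 7.
gcd(7, 91) = 7.
7 divides 91, so integer solutions exist.

yes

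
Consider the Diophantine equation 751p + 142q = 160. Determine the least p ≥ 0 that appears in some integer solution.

42

gcd(751, 142) = 1.
1 divides 160, so solutions exist.
By Bézout, 751*(-45) + 142*(238) = 1.
Scale by 160/1 = 160: (p₀, q₀) = (-7200, 38080).
General solution: p = -7200 + 142t, q = 38080 - 751t for integer t.
p ≥ 0: smallest is -7200 mod 142 = 42 (at t = 51), with q = -221.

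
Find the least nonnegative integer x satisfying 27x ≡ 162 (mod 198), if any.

6

gcd(198, 27) = 9  (198 = 7*27 + 9, 27 = 3*9).
9 divides 162, so solutions exist.
Back-substituting, 27*(-7) + 198*(1) = 9.
So 27*(-7) ≡ 9 (mod 198); multiply by 18: x ≡ -126 (mod 22).
Smallest nonnegative: x = -126 mod 22 = 6.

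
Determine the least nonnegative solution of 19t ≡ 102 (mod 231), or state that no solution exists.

54

gcd(231, 19) = 1  (231 = 12·19 + 3, 19 = 6·3 + 1, 3 = 3·1).
1 divides 102, so solutions exist.
Back-substituting, 19·(73) + 231·(-6) = 1.
So 19·(73) ≡ 1 (mod 231); multiply by 102: t ≡ 7446 (mod 231).
Smallest nonnegative: t = 7446 mod 231 = 54.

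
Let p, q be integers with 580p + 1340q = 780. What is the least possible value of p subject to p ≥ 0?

gcd(1340, 580) = 20  (1340 = 2*580 + 180, 580 = 3*180 + 40, 180 = 4*40 + 20, 40 = 2*20).
20 divides 780, so solutions exist.
Back-substituting, 580*(-30) + 1340*(13) = 20.
Scale by 780/20 = 39: (p₀, q₀) = (-1170, 507).
General solution: p = -1170 + 67t, q = 507 - 29t for integer t.
p ≥ 0: smallest is -1170 mod 67 = 36 (at t = 18), with q = -15.

36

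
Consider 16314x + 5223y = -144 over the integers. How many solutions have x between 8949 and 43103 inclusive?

gcd(16314, 5223) = 3.
By Bézout, 16314*(-332) + 5223*(1037) = 3.
Particular solution: (267, -834).
General solution: x = 267 + 1741t, y = -834 - 5438t for integer t.
8949 ≤ 267 + 1741t ≤ 43103 gives t ∈ [5, 24], which is 20 values.

20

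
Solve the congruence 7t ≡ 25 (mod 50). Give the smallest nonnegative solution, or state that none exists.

gcd(50, 7) = 1.
1 divides 25, so solutions exist.
By Bézout, 7*(-7) + 50*(1) = 1.
So 7*(-7) ≡ 1 (mod 50); multiply by 25: t ≡ -175 (mod 50).
Smallest nonnegative: t = -175 mod 50 = 25.

25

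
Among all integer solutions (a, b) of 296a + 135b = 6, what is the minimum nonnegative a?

21

gcd(296, 135) = 1.
1 divides 6, so solutions exist.
By Bézout, 296*(26) + 135*(-57) = 1.
Scale by 6/1 = 6: (a₀, b₀) = (156, -342).
General solution: a = 156 + 135t, b = -342 - 296t for integer t.
a ≥ 0: smallest is 156 mod 135 = 21 (at t = -1), with b = -46.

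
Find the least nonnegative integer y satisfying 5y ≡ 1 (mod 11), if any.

gcd(11, 5) = 1  (11 = 2×5 + 1, 5 = 5×1).
1 divides 1, so solutions exist.
Back-substituting, 5×(-2) + 11×(1) = 1.
So 5×(-2) ≡ 1 (mod 11); multiply by 1: y ≡ -2 (mod 11).
Smallest nonnegative: y = -2 mod 11 = 9.

9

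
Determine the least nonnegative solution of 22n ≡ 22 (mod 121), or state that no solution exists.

gcd(121, 22) = 11.
11 divides 22, so solutions exist.
By Bézout, 22*(-5) + 121*(1) = 11.
So 22*(-5) ≡ 11 (mod 121); multiply by 2: n ≡ -10 (mod 11).
Smallest nonnegative: n = -10 mod 11 = 1.

1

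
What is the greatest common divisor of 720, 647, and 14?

gcd(720, 647) = 1.
gcd(1, 14) = 1.

1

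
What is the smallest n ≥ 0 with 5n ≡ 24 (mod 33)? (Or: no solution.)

gcd(33, 5) = 1  (33 = 6*5 + 3, 5 = 1*3 + 2, 3 = 1*2 + 1, 2 = 2*1).
1 divides 24, so solutions exist.
Back-substituting, 5*(-13) + 33*(2) = 1.
So 5*(-13) ≡ 1 (mod 33); multiply by 24: n ≡ -312 (mod 33).
Smallest nonnegative: n = -312 mod 33 = 18.

18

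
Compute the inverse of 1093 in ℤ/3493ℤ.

1975

gcd(3493, 1093):
  3493 = 3·1093 + 214
  1093 = 5·214 + 23
  214 = 9·23 + 7
  23 = 3·7 + 2
  7 = 3·2 + 1
  2 = 2·1
so gcd(3493, 1093) = 1.
Back-substitute for Bézout coefficients:
  1 = 7 - 3·2
  ... = 1093·(-1518) + 3493·(475)
So 1093·-1518 ≡ 1 (mod 3493), and -1518 mod 3493 = 1975.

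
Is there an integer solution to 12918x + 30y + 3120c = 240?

gcd(12918, 30) = 6  (12918 = 430×30 + 18, 30 = 1×18 + 12, 18 = 1×12 + 6, 12 = 2×6).
gcd(6, 3120) = 6.
6 divides 240, so integer solutions exist.

yes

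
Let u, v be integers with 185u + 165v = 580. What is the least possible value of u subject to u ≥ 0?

29

gcd(185, 165):
  185 = 1*165 + 20
  165 = 8*20 + 5
  20 = 4*5
so gcd(185, 165) = 5.
5 divides 580, so solutions exist.
Back-substitute for Bézout coefficients:
  5 = 165 - 8*20
  ... = 185*(-8) + 165*(9)
Scale by 580/5 = 116: (u₀, v₀) = (-928, 1044).
General solution: u = -928 + 33t, v = 1044 - 37t for integer t.
u ≥ 0: smallest is -928 mod 33 = 29 (at t = 29), with v = -29.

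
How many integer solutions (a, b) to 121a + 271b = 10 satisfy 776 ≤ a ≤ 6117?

20

gcd(271, 121) = 1.
By Bézout, 121·(56) + 271·(-25) = 1.
Particular solution: (18, -8).
General solution: a = 18 + 271t, b = -8 - 121t for integer t.
776 ≤ 18 + 271t ≤ 6117 gives t ∈ [3, 22], which is 20 values.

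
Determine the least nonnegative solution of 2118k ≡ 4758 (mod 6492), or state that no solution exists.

367

gcd(6492, 2118) = 6.
6 divides 4758, so solutions exist.
By Bézout, 2118*(141) + 6492*(-46) = 6.
So 2118*(141) ≡ 6 (mod 6492); multiply by 793: k ≡ 111813 (mod 1082).
Smallest nonnegative: k = 111813 mod 1082 = 367.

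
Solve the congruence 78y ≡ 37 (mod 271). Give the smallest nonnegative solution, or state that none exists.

gcd(271, 78) = 1.
1 divides 37, so solutions exist.
By Bézout, 78*(-66) + 271*(19) = 1.
So 78*(-66) ≡ 1 (mod 271); multiply by 37: y ≡ -2442 (mod 271).
Smallest nonnegative: y = -2442 mod 271 = 268.

268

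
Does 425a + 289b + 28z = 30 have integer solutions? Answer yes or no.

gcd(425, 289) = 17.
gcd(17, 28) = 1.
1 divides 30, so integer solutions exist.

yes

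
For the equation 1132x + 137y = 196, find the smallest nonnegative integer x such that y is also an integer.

112

gcd(1132, 137):
  1132 = 8×137 + 36
  137 = 3×36 + 29
  36 = 1×29 + 7
  29 = 4×7 + 1
  7 = 7×1
so gcd(1132, 137) = 1.
1 divides 196, so solutions exist.
Back-substitute for Bézout coefficients:
  1 = 29 - 4×7
  ... = 1132×(-19) + 137×(157)
Scale by 196/1 = 196: (x₀, y₀) = (-3724, 30772).
General solution: x = -3724 + 137t, y = 30772 - 1132t for integer t.
x ≥ 0: smallest is -3724 mod 137 = 112 (at t = 28), with y = -924.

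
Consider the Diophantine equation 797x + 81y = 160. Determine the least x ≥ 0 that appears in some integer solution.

gcd(797, 81) = 1.
1 divides 160, so solutions exist.
By Bézout, 797·(-25) + 81·(246) = 1.
Scale by 160/1 = 160: (x₀, y₀) = (-4000, 39360).
General solution: x = -4000 + 81t, y = 39360 - 797t for integer t.
x ≥ 0: smallest is -4000 mod 81 = 50 (at t = 50), with y = -490.

50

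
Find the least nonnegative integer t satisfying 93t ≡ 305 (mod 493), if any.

gcd(493, 93) = 1.
1 divides 305, so solutions exist.
By Bézout, 93·(-53) + 493·(10) = 1.
So 93·(-53) ≡ 1 (mod 493); multiply by 305: t ≡ -16165 (mod 493).
Smallest nonnegative: t = -16165 mod 493 = 104.

104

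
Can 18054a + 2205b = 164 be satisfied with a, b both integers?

gcd(18054, 2205):
  18054 = 8×2205 + 414
  2205 = 5×414 + 135
  414 = 3×135 + 9
  135 = 15×9
so gcd(18054, 2205) = 9.
9 does not divide 164 (remainder 2), so no integer solutions.

no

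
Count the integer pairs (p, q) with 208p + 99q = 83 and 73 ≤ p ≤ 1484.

gcd(208, 99) = 1.
By Bézout, 208*(10) + 99*(-21) = 1.
Particular solution: (38, -79).
General solution: p = 38 + 99t, q = -79 - 208t for integer t.
73 ≤ 38 + 99t ≤ 1484 gives t ∈ [1, 14], which is 14 values.

14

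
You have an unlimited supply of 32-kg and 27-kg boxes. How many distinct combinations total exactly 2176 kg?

3

Need nonnegative integers with 32j + 27k = 2176.
gcd(32, 27) = 1, and 32·(11) + 27·(-13) = 1.
So (j₀, k₀) = (23936, -28288); general j = 23936 + 27t, k = -28288 - 32t.
j ≥ 0 ⇒ t ≥ -886; k ≥ 0 ⇒ t ≤ -884. That's 3 values of t.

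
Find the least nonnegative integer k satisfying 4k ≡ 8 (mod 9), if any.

gcd(9, 4) = 1  (9 = 2·4 + 1, 4 = 4·1).
1 divides 8, so solutions exist.
Back-substituting, 4·(-2) + 9·(1) = 1.
So 4·(-2) ≡ 1 (mod 9); multiply by 8: k ≡ -16 (mod 9).
Smallest nonnegative: k = -16 mod 9 = 2.

2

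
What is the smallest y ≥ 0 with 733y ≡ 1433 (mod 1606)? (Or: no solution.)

1597

gcd(1606, 733) = 1.
1 divides 1433, so solutions exist.
By Bézout, 733·(195) + 1606·(-89) = 1.
So 733·(195) ≡ 1 (mod 1606); multiply by 1433: y ≡ 279435 (mod 1606).
Smallest nonnegative: y = 279435 mod 1606 = 1597.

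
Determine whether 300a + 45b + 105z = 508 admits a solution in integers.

no

gcd(300, 45):
  300 = 6·45 + 30
  45 = 1·30 + 15
  30 = 2·15
so gcd(300, 45) = 15.
gcd(15, 105) = 15.
15 does not divide 508 (remainder 13), so no integer solutions.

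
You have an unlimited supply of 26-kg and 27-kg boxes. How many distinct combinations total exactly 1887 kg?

Need nonnegative integers with 26j + 27k = 1887.
gcd(26, 27) = 1, and 26·(-1) + 27·(1) = 1.
So (j₀, k₀) = (-1887, 1887); general j = -1887 + 27t, k = 1887 - 26t.
j ≥ 0 ⇒ t ≥ 70; k ≥ 0 ⇒ t ≤ 72. That's 3 values of t.

3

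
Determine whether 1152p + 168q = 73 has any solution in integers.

gcd(1152, 168):
  1152 = 6·168 + 144
  168 = 1·144 + 24
  144 = 6·24
so gcd(1152, 168) = 24.
24 does not divide 73 (remainder 1), so no integer solutions.

no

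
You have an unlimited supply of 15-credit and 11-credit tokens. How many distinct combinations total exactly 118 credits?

1

Need nonnegative integers with 15j + 11k = 118.
gcd(15, 11) = 1, and 15·(3) + 11·(-4) = 1.
So (j₀, k₀) = (354, -472); general j = 354 + 11t, k = -472 - 15t.
j ≥ 0 ⇒ t ≥ -32; k ≥ 0 ⇒ t ≤ -32. That's 1 value of t.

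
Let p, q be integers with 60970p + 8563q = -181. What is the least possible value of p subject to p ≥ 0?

gcd(60970, 8563):
  60970 = 7·8563 + 1029
  8563 = 8·1029 + 331
  1029 = 3·331 + 36
  331 = 9·36 + 7
  36 = 5·7 + 1
  7 = 7·1
so gcd(60970, 8563) = 1.
1 divides -181, so solutions exist.
Back-substitute for Bézout coefficients:
  1 = 36 - 5·7
  ... = 60970·(1190) + 8563·(-8473)
Scale by -181/1 = -181: (p₀, q₀) = (-215390, 1533613).
General solution: p = -215390 + 8563t, q = 1533613 - 60970t for integer t.
p ≥ 0: smallest is -215390 mod 8563 = 7248 (at t = 26), with q = -51607.

7248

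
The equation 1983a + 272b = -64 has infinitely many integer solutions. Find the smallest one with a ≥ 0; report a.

192

gcd(1983, 272):
  1983 = 7*272 + 79
  272 = 3*79 + 35
  79 = 2*35 + 9
  35 = 3*9 + 8
  9 = 1*8 + 1
  8 = 8*1
so gcd(1983, 272) = 1.
1 divides -64, so solutions exist.
Back-substitute for Bézout coefficients:
  1 = 9 - 1*8
  ... = 1983*(31) + 272*(-226)
Scale by -64/1 = -64: (a₀, b₀) = (-1984, 14464).
General solution: a = -1984 + 272t, b = 14464 - 1983t for integer t.
a ≥ 0: smallest is -1984 mod 272 = 192 (at t = 8), with b = -1400.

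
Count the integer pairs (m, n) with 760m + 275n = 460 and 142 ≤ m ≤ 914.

14

gcd(760, 275):
  760 = 2·275 + 210
  275 = 1·210 + 65
  210 = 3·65 + 15
  65 = 4·15 + 5
  15 = 3·5
so gcd(760, 275) = 5.
Back-substitute for Bézout coefficients:
  5 = 65 - 4·15
  ... = 760·(-17) + 275·(47)
Scale by 92: particular solution (-1564, 4324); reduce m mod 55: (31, -84).
General solution: m = 31 + 55t, n = -84 - 152t for integer t.
142 ≤ 31 + 55t ≤ 914 gives t ∈ [3, 16], which is 14 values.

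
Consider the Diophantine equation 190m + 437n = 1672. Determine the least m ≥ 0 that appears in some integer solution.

18

gcd(437, 190) = 19.
19 divides 1672, so solutions exist.
By Bézout, 190×(7) + 437×(-3) = 19.
Scale by 1672/19 = 88: (m₀, n₀) = (616, -264).
General solution: m = 616 + 23t, n = -264 - 10t for integer t.
m ≥ 0: smallest is 616 mod 23 = 18 (at t = -26), with n = -4.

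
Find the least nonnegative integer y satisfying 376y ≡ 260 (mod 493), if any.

436

gcd(493, 376) = 1  (493 = 1·376 + 117, 376 = 3·117 + 25, 117 = 4·25 + 17, 25 = 1·17 + 8, 17 = 2·8 + 1, 8 = 8·1).
1 divides 260, so solutions exist.
Back-substituting, 376·(-59) + 493·(45) = 1.
So 376·(-59) ≡ 1 (mod 493); multiply by 260: y ≡ -15340 (mod 493).
Smallest nonnegative: y = -15340 mod 493 = 436.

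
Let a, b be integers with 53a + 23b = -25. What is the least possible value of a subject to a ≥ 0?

3

gcd(53, 23) = 1.
1 divides -25, so solutions exist.
By Bézout, 53*(10) + 23*(-23) = 1.
Scale by -25/1 = -25: (a₀, b₀) = (-250, 575).
General solution: a = -250 + 23t, b = 575 - 53t for integer t.
a ≥ 0: smallest is -250 mod 23 = 3 (at t = 11), with b = -8.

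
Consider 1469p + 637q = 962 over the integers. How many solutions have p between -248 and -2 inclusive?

5

gcd(1469, 637) = 13  (1469 = 2*637 + 195, 637 = 3*195 + 52, 195 = 3*52 + 39, 52 = 1*39 + 13, 39 = 3*13).
Back-substituting, 1469*(-13) + 637*(30) = 13.
Scale by 74: particular solution (-962, 2220); reduce p mod 49: (18, -40).
General solution: p = 18 + 49t, q = -40 - 113t for integer t.
-248 ≤ 18 + 49t ≤ -2 gives t ∈ [-5, -1], which is 5 values.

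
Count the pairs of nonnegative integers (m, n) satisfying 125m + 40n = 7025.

7

gcd(125, 40):
  125 = 3·40 + 5
  40 = 8·5
so gcd(125, 40) = 5.
Back-substitute for Bézout coefficients:
  5 = 125 - 3·40
  ... = 125·(1) + 40·(-3)
Scale by 1405: one solution is (1405, -4215). Reduce m mod 8: (5, 160).
General: m = 5 + 8t, n = 160 - 25t.
m ≥ 0 ⇒ t ≥ 0; n ≥ 0 ⇒ t ≤ 6. So t ∈ [0, 6]: 7 solutions.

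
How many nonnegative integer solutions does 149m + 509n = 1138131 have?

gcd(509, 149) = 1.
By Bézout, 149·(41) + 509·(-12) = 1.
One solution: (287, 2152).
General: m = 287 + 509t, n = 2152 - 149t.
m ≥ 0 ⇒ t ≥ 0; n ≥ 0 ⇒ t ≤ 14. So t ∈ [0, 14]: 15 solutions.

15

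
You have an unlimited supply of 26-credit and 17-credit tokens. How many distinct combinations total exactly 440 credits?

1

Need nonnegative integers with 26j + 17k = 440.
gcd(26, 17) = 1, and 26·(2) + 17·(-3) = 1.
So (j₀, k₀) = (880, -1320); general j = 880 + 17t, k = -1320 - 26t.
j ≥ 0 ⇒ t ≥ -51; k ≥ 0 ⇒ t ≤ -51. That's 1 value of t.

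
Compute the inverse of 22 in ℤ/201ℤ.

gcd(201, 22):
  201 = 9·22 + 3
  22 = 7·3 + 1
  3 = 3·1
so gcd(201, 22) = 1.
Back-substitute for Bézout coefficients:
  1 = 22 - 7·3
  ... = 22·(64) + 201·(-7)
So 22·64 ≡ 1 (mod 201), and 64 mod 201 = 64.

64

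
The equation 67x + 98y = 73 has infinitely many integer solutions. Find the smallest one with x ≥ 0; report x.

83

gcd(98, 67) = 1.
1 divides 73, so solutions exist.
By Bézout, 67×(-19) + 98×(13) = 1.
Scale by 73/1 = 73: (x₀, y₀) = (-1387, 949).
General solution: x = -1387 + 98t, y = 949 - 67t for integer t.
x ≥ 0: smallest is -1387 mod 98 = 83 (at t = 15), with y = -56.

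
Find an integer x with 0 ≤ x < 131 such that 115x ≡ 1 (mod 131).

90

gcd(131, 115) = 1  (131 = 1·115 + 16, 115 = 7·16 + 3, 16 = 5·3 + 1, 3 = 3·1).
Back-substituting, 115·(-41) + 131·(36) = 1.
So 115·-41 ≡ 1 (mod 131), and -41 mod 131 = 90.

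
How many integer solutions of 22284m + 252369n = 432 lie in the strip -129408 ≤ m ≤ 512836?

gcd(252369, 22284):
  252369 = 11*22284 + 7245
  22284 = 3*7245 + 549
  7245 = 13*549 + 108
  549 = 5*108 + 9
  108 = 12*9
so gcd(252369, 22284) = 9.
Back-substitute for Bézout coefficients:
  9 = 549 - 5*108
  ... = 22284*(2299) + 252369*(-203)
Scale by 48: particular solution (110352, -9744); reduce m mod 28041: (26229, -2316).
General solution: m = 26229 + 28041t, n = -2316 - 2476t for integer t.
-129408 ≤ 26229 + 28041t ≤ 512836 gives t ∈ [-5, 17], which is 23 values.

23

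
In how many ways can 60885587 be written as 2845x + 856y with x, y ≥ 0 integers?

25

gcd(2845, 856) = 1.
By Bézout, 2845·(-411) + 856·(1366) = 1.
One solution: (751, 68632).
General: x = 751 + 856t, y = 68632 - 2845t.
x ≥ 0 ⇒ t ≥ 0; y ≥ 0 ⇒ t ≤ 24. So t ∈ [0, 24]: 25 solutions.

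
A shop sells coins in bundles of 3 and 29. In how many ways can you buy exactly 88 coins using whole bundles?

1

Need nonnegative integers with 3j + 29k = 88.
gcd(3, 29) = 1, and 3·(10) + 29·(-1) = 1.
So (j₀, k₀) = (880, -88); general j = 880 + 29t, k = -88 - 3t.
j ≥ 0 ⇒ t ≥ -30; k ≥ 0 ⇒ t ≤ -30. That's 1 value of t.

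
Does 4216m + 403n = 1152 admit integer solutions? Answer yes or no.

gcd(4216, 403) = 31.
31 does not divide 1152 (remainder 5), so no integer solutions.

no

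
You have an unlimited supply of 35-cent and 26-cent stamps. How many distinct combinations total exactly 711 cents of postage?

1

Need nonnegative integers with 35j + 26k = 711.
gcd(35, 26) = 1, and 35·(3) + 26·(-4) = 1.
So (j₀, k₀) = (2133, -2844); general j = 2133 + 26t, k = -2844 - 35t.
j ≥ 0 ⇒ t ≥ -82; k ≥ 0 ⇒ t ≤ -82. That's 1 value of t.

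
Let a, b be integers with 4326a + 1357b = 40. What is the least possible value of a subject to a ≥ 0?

gcd(4326, 1357):
  4326 = 3*1357 + 255
  1357 = 5*255 + 82
  255 = 3*82 + 9
  82 = 9*9 + 1
  9 = 9*1
so gcd(4326, 1357) = 1.
1 divides 40, so solutions exist.
Back-substitute for Bézout coefficients:
  1 = 82 - 9*9
  ... = 4326*(-149) + 1357*(475)
Scale by 40/1 = 40: (a₀, b₀) = (-5960, 19000).
General solution: a = -5960 + 1357t, b = 19000 - 4326t for integer t.
a ≥ 0: smallest is -5960 mod 1357 = 825 (at t = 5), with b = -2630.

825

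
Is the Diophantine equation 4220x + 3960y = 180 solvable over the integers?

yes

gcd(4220, 3960) = 20  (4220 = 1×3960 + 260, 3960 = 15×260 + 60, 260 = 4×60 + 20, 60 = 3×20).
20 divides 180, so integer solutions exist.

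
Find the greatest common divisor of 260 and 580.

20

gcd(580, 260):
  580 = 2*260 + 60
  260 = 4*60 + 20
  60 = 3*20
so gcd(580, 260) = 20.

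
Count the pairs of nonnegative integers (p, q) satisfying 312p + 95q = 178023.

6

gcd(312, 95):
  312 = 3×95 + 27
  95 = 3×27 + 14
  27 = 1×14 + 13
  14 = 1×13 + 1
  13 = 13×1
so gcd(312, 95) = 1.
Back-substitute for Bézout coefficients:
  1 = 14 - 1×13
  ... = 312×(-7) + 95×(23)
Scale by 178023: one solution is (-1246161, 4094529). Reduce p mod 95: (49, 1713).
General: p = 49 + 95t, q = 1713 - 312t.
p ≥ 0 ⇒ t ≥ 0; q ≥ 0 ⇒ t ≤ 5. So t ∈ [0, 5]: 6 solutions.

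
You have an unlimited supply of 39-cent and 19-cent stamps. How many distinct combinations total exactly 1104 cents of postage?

Need nonnegative integers with 39j + 19k = 1104.
gcd(39, 19) = 1, and 39·(1) + 19·(-2) = 1.
So (j₀, k₀) = (1104, -2208); general j = 1104 + 19t, k = -2208 - 39t.
j ≥ 0 ⇒ t ≥ -58; k ≥ 0 ⇒ t ≤ -57. That's 2 values of t.

2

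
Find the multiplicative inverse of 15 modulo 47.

22

gcd(47, 15):
  47 = 3×15 + 2
  15 = 7×2 + 1
  2 = 2×1
so gcd(47, 15) = 1.
Back-substitute for Bézout coefficients:
  1 = 15 - 7×2
  ... = 15×(22) + 47×(-7)
So 15×22 ≡ 1 (mod 47), and 22 mod 47 = 22.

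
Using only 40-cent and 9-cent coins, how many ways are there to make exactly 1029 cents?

Need nonnegative integers with 40j + 9k = 1029.
gcd(40, 9) = 1, and 40·(-2) + 9·(9) = 1.
So (j₀, k₀) = (-2058, 9261); general j = -2058 + 9t, k = 9261 - 40t.
j ≥ 0 ⇒ t ≥ 229; k ≥ 0 ⇒ t ≤ 231. That's 3 values of t.

3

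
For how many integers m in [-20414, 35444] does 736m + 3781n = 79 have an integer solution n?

gcd(3781, 736) = 1  (3781 = 5*736 + 101, 736 = 7*101 + 29, 101 = 3*29 + 14, 29 = 2*14 + 1, 14 = 14*1).
Back-substituting, 736*(262) + 3781*(-51) = 1.
Scale by 79: particular solution (20698, -4029); reduce m mod 3781: (1793, -349).
General solution: m = 1793 + 3781t, n = -349 - 736t for integer t.
-20414 ≤ 1793 + 3781t ≤ 35444 gives t ∈ [-5, 8], which is 14 values.

14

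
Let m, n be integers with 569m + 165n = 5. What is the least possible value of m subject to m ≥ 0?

145

gcd(569, 165):
  569 = 3*165 + 74
  165 = 2*74 + 17
  74 = 4*17 + 6
  17 = 2*6 + 5
  6 = 1*5 + 1
  5 = 5*1
so gcd(569, 165) = 1.
1 divides 5, so solutions exist.
Back-substitute for Bézout coefficients:
  1 = 6 - 1*5
  ... = 569*(29) + 165*(-100)
Scale by 5/1 = 5: (m₀, n₀) = (145, -500).
General solution: m = 145 + 165t, n = -500 - 569t for integer t.
m ≥ 0: smallest is 145 mod 165 = 145 (at t = 0), with n = -500.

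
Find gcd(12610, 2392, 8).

2

gcd(12610, 2392) = 26.
gcd(26, 8) = 2.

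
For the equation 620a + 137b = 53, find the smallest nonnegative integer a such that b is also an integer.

gcd(620, 137) = 1.
1 divides 53, so solutions exist.
By Bézout, 620*(59) + 137*(-267) = 1.
Scale by 53/1 = 53: (a₀, b₀) = (3127, -14151).
General solution: a = 3127 + 137t, b = -14151 - 620t for integer t.
a ≥ 0: smallest is 3127 mod 137 = 113 (at t = -22), with b = -511.

113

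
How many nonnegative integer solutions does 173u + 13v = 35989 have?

gcd(173, 13) = 1.
By Bézout, 173*(-3) + 13*(40) = 1.
One solution: (11, 2622).
General: u = 11 + 13t, v = 2622 - 173t.
u ≥ 0 ⇒ t ≥ 0; v ≥ 0 ⇒ t ≤ 15. So t ∈ [0, 15]: 16 solutions.

16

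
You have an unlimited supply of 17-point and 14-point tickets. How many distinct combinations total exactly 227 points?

1

Need nonnegative integers with 17j + 14k = 227.
gcd(17, 14) = 1, and 17·(5) + 14·(-6) = 1.
So (j₀, k₀) = (1135, -1362); general j = 1135 + 14t, k = -1362 - 17t.
j ≥ 0 ⇒ t ≥ -81; k ≥ 0 ⇒ t ≤ -81. That's 1 value of t.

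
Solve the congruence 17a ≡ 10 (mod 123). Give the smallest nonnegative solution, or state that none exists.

44

gcd(123, 17) = 1.
1 divides 10, so solutions exist.
By Bézout, 17×(29) + 123×(-4) = 1.
So 17×(29) ≡ 1 (mod 123); multiply by 10: a ≡ 290 (mod 123).
Smallest nonnegative: a = 290 mod 123 = 44.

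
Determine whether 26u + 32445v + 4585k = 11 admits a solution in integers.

gcd(32445, 26) = 1.
gcd(1, 4585) = 1.
1 divides 11, so integer solutions exist.

yes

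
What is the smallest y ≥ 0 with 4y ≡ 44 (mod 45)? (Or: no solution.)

11

gcd(45, 4) = 1.
1 divides 44, so solutions exist.
By Bézout, 4*(-11) + 45*(1) = 1.
So 4*(-11) ≡ 1 (mod 45); multiply by 44: y ≡ -484 (mod 45).
Smallest nonnegative: y = -484 mod 45 = 11.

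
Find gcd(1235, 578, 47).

gcd(1235, 578) = 1  (1235 = 2*578 + 79, 578 = 7*79 + 25, 79 = 3*25 + 4, 25 = 6*4 + 1, 4 = 4*1).
gcd(1, 47) = 1.

1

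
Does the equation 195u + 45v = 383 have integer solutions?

no

gcd(195, 45) = 15.
15 does not divide 383 (remainder 8), so no integer solutions.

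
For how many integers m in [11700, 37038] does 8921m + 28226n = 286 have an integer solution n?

10

gcd(28226, 8921) = 11.
By Bézout, 8921×(791) + 28226×(-250) = 11.
Particular solution: (38, -12).
General solution: m = 38 + 2566t, n = -12 - 811t for integer t.
11700 ≤ 38 + 2566t ≤ 37038 gives t ∈ [5, 14], which is 10 values.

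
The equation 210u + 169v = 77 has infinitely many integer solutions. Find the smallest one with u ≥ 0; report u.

gcd(210, 169) = 1  (210 = 1·169 + 41, 169 = 4·41 + 5, 41 = 8·5 + 1, 5 = 5·1).
1 divides 77, so solutions exist.
Back-substituting, 210·(33) + 169·(-41) = 1.
Scale by 77/1 = 77: (u₀, v₀) = (2541, -3157).
General solution: u = 2541 + 169t, v = -3157 - 210t for integer t.
u ≥ 0: smallest is 2541 mod 169 = 6 (at t = -15), with v = -7.

6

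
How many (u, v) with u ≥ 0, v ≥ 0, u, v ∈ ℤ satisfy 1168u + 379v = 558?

0

gcd(1168, 379):
  1168 = 3×379 + 31
  379 = 12×31 + 7
  31 = 4×7 + 3
  7 = 2×3 + 1
  3 = 3×1
so gcd(1168, 379) = 1.
Back-substitute for Bézout coefficients:
  1 = 7 - 2×3
  ... = 1168×(-110) + 379×(339)
Scale by 558: one solution is (-61380, 189162). Reduce u mod 379: (18, -54).
General: u = 18 + 379t, v = -54 - 1168t.
u ≥ 0 ⇒ t ≥ 0; v ≥ 0 ⇒ t ≤ -1. So t ∈ [0, -1]: 0 solutions.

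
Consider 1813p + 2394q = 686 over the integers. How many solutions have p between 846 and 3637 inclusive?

9

gcd(2394, 1813):
  2394 = 1·1813 + 581
  1813 = 3·581 + 70
  581 = 8·70 + 21
  70 = 3·21 + 7
  21 = 3·7
so gcd(2394, 1813) = 7.
Back-substitute for Bézout coefficients:
  7 = 70 - 3·21
  ... = 1813·(103) + 2394·(-78)
Scale by 98: particular solution (10094, -7644); reduce p mod 342: (176, -133).
General solution: p = 176 + 342t, q = -133 - 259t for integer t.
846 ≤ 176 + 342t ≤ 3637 gives t ∈ [2, 10], which is 9 values.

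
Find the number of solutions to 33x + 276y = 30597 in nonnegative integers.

gcd(276, 33) = 3  (276 = 8*33 + 12, 33 = 2*12 + 9, 12 = 1*9 + 3, 9 = 3*3).
Back-substituting, 33*(-25) + 276*(3) = 3.
Scale by 10199: one solution is (-254975, 30597). Reduce x mod 92: (49, 105).
General: x = 49 + 92t, y = 105 - 11t.
x ≥ 0 ⇒ t ≥ 0; y ≥ 0 ⇒ t ≤ 9. So t ∈ [0, 9]: 10 solutions.

10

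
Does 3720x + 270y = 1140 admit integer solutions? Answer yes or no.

yes

gcd(3720, 270) = 30.
30 divides 1140, so integer solutions exist.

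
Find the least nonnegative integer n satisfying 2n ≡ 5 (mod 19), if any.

12

gcd(19, 2):
  19 = 9*2 + 1
  2 = 2*1
so gcd(19, 2) = 1.
1 divides 5, so solutions exist.
Back-substitute for Bézout coefficients:
  1 = 19 - 9*2
  ... = 2*(-9) + 19*(1)
So 2*(-9) ≡ 1 (mod 19); multiply by 5: n ≡ -45 (mod 19).
Smallest nonnegative: n = -45 mod 19 = 12.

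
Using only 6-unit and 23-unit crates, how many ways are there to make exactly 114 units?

1

Need nonnegative integers with 6j + 23k = 114.
gcd(6, 23) = 1, and 6·(4) + 23·(-1) = 1.
So (j₀, k₀) = (456, -114); general j = 456 + 23t, k = -114 - 6t.
j ≥ 0 ⇒ t ≥ -19; k ≥ 0 ⇒ t ≤ -19. That's 1 value of t.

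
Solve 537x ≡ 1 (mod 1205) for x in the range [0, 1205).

1113

gcd(1205, 537) = 1  (1205 = 2×537 + 131, 537 = 4×131 + 13, 131 = 10×13 + 1, 13 = 13×1).
Back-substituting, 537×(-92) + 1205×(41) = 1.
So 537×-92 ≡ 1 (mod 1205), and -92 mod 1205 = 1113.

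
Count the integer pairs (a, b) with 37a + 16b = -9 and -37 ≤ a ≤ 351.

gcd(37, 16):
  37 = 2·16 + 5
  16 = 3·5 + 1
  5 = 5·1
so gcd(37, 16) = 1.
Back-substitute for Bézout coefficients:
  1 = 16 - 3·5
  ... = 37·(-3) + 16·(7)
Scale by -9: particular solution (27, -63); reduce a mod 16: (11, -26).
General solution: a = 11 + 16t, b = -26 - 37t for integer t.
-37 ≤ 11 + 16t ≤ 351 gives t ∈ [-3, 21], which is 25 values.

25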